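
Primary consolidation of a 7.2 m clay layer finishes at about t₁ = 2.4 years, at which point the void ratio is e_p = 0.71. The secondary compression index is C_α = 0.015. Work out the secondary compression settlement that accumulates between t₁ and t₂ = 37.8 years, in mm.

Secondary compression: S_s = C_α·H/(1+e_p)·log₁₀(t₂/t₁)
S_s = 0.015×7.2/(1+0.71)×log₁₀(37.8/2.4)
    = 0.06316 × 1.197 = 0.07562 m

S_s ≈ 75.6 mm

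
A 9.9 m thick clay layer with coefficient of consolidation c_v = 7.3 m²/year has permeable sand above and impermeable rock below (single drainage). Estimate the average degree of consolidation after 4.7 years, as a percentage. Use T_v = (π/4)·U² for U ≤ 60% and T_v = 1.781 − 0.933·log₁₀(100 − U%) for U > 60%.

Drainage path length: H_d = H = 9.9 m (single drainage).
T_v = c_v·t/H_d² = 7.3×4.7/9.9² = 0.35007.
T_v = 0.35007 corresponds to the U > 60% branch:
U = 1 − 10^((1.781 − T_v)/0.933)/100 = 0.6583

U ≈ 65.8 %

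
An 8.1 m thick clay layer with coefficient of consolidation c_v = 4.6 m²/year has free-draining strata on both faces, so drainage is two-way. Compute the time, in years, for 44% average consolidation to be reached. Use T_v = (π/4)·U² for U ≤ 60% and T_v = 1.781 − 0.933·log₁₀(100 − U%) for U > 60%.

Drainage path length: H_d = H/2 = 4.05 m (double drainage).
U ≤ 60%: T_v = (π/4)·U² = (π/4)×0.44² = 0.15205.
t = T_v·H_d²/c_v = 0.15205×4.05²/4.6 = 0.5422 years.

t ≈ 0.542 years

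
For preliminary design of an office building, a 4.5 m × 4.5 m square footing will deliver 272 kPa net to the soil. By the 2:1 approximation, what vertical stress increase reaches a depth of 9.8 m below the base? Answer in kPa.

By the 2:1 method the load spreads at 1 horizontal : 2 vertical, so at depth z the loaded area has grown by z in each plan dimension:
Δσ = qBL/((B+z)(L+z)) = 272×4.5×4.5/((4.5+9.8)(4.5+9.8)) = 26.935 kPa

Δσ_z ≈ 26.9 kPa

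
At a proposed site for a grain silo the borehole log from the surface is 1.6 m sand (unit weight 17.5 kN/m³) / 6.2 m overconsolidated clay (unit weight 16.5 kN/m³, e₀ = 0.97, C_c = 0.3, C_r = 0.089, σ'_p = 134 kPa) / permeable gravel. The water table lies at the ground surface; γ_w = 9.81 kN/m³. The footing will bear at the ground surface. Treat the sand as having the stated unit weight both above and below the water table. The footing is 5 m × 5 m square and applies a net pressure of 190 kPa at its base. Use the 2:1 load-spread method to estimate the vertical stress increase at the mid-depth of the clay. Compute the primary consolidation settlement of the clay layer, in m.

Mid-depth of clay below the ground surface: z = 1.6 + 6.2/2 = 4.7 m.
Total vertical stress at mid-clay: σ_v = 17.5×1.6 + 16.5×3.1 = 79.15 kPa.
Pore pressure: u = 9.81×(4.7 − 0) = 46.107 kPa.
Initial effective stress: σ'_0 = σ_v − u = 79.15 − 46.107 = 33.043 kPa.
Stress increase at mid-clay by the 2:1 spreading method:
Δσ = qBL/((B+z)(L+z)) = 190×5×5/((5+4.7)(5+4.7)) = 50.484 kPa
Final effective stress: σ'_f = 33.043 + 50.484 = 83.527 kPa.
σ'_f = 83.527 ≤ σ'_p = 134 kPa, so the clay remains overconsolidated and only the recompression index applies:
S_c = C_r·H/(1+e₀)·log₁₀(σ'_f/σ'_0) = 0.089×6.2/1.97×log₁₀(83.527/33.043)
    = 0.2801 × 0.40275 = 0.1128 m

S_c ≈ 0.113 m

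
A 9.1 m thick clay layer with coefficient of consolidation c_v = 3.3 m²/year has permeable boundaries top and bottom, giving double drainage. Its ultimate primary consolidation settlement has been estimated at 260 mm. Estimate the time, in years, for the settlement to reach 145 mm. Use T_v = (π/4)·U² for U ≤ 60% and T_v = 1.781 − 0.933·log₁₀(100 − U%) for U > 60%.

Drainage path length: H_d = H/2 = 4.55 m (double drainage).
U = S(t)/S_ult = 145/260 = 0.5577.
U ≤ 60%: T_v = (π/4)·U² = (π/4)×0.55769² = 0.24428.
t = T_v·H_d²/c_v = 0.24428×4.55²/3.3 = 1.532 years.

t ≈ 1.53 years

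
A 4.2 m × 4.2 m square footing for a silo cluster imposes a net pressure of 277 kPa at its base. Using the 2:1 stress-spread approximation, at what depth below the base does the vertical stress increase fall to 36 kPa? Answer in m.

2:1 spreading — at depth z the loaded area has grown by z in each plan dimension:
qB²/(B+z)² = Δσ_z ⇒ z = B(√(q/Δσ_z) − 1) = 4.2×(√(277/36) − 1) = 7.45 m

z ≈ 7.45 m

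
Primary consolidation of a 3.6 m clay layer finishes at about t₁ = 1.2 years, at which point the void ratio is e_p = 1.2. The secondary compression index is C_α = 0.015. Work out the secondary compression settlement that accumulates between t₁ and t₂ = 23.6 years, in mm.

Secondary compression: S_s = C_α·H/(1+e_p)·log₁₀(t₂/t₁)
S_s = 0.015×3.6/(1+1.2)×log₁₀(23.6/1.2)
    = 0.02455 × 1.294 = 0.03176 m

S_s ≈ 31.8 mm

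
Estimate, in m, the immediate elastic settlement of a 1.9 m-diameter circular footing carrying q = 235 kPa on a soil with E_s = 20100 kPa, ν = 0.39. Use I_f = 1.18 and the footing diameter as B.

S_e ≈ 0.0222 m

Immediate (elastic) settlement: S_e = q·B·(1−ν²)/E_s · I_f.
S_e = 235 × 1.9 × (1 − 0.39²) / 20100 × 1.18
    = 235 × 1.9 × 0.8479 / 20100 × 1.18
    = 0.02223 m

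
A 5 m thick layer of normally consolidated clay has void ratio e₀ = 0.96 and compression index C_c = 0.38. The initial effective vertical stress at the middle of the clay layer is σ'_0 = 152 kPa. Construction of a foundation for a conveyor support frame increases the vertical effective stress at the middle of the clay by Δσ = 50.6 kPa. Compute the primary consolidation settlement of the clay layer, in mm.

S_c ≈ 121 mm

Final effective stress: σ'_f = σ'_0 + Δσ = 152 + 50.6 = 202.6 kPa.
Normally consolidated clay, so the full stress increment lies on the virgin compression line:
S_c = C_c·H/(1+e₀)·log₁₀(σ'_f/σ'_0) = 0.38×5/(1+0.96)×log₁₀(202.6/152)
    = 0.96939 × 0.1248 = 0.121 m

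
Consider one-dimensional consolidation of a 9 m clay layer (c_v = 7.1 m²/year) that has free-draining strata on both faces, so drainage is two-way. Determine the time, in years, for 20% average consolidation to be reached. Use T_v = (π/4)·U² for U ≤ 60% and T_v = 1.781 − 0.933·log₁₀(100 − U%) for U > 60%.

Drainage path length: H_d = H/2 = 4.5 m (double drainage).
U ≤ 60%: T_v = (π/4)·U² = (π/4)×0.2² = 0.031416.
t = T_v·H_d²/c_v = 0.031416×4.5²/7.1 = 0.0896 years.

t ≈ 0.0896 years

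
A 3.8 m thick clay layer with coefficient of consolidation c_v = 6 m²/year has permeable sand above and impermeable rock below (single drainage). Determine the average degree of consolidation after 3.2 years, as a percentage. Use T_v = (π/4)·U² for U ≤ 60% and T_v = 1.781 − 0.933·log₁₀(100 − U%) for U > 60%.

U ≈ 97 %

Drainage path length: H_d = H = 3.8 m (single drainage).
T_v = c_v·t/H_d² = 6×3.2/3.8² = 1.3296.
T_v = 1.3296 corresponds to the U > 60% branch:
U = 1 − 10^((1.781 − T_v)/0.933)/100 = 0.9695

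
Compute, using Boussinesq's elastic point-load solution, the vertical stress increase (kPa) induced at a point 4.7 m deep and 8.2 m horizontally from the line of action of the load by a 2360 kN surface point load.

Boussinesq vertical stress below a point load on an elastic half-space:
Δσ_z = 3P/(2πz²) · [1 + (r/z)²]^(−5/2)
r/z = 8.2/4.7 = 1.7447; [1+(r/z)²]^(−5/2) = 0.030409.
Δσ_z = 3×2360/(2π×4.7²) × 0.030409 = 51.01 × 0.030409 = 1.551 kPa

Δσ_z ≈ 1.55 kPa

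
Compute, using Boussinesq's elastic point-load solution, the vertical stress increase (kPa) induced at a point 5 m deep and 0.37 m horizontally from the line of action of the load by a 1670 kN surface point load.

Boussinesq vertical stress below a point load on an elastic half-space:
Δσ_z = 3P/(2πz²) · [1 + (r/z)²]^(−5/2)
r/z = 0.37/5 = 0.074; [1+(r/z)²]^(−5/2) = 0.98644.
Δσ_z = 3×1670/(2π×5²) × 0.98644 = 31.895 × 0.98644 = 31.46 kPa

Δσ_z ≈ 31.5 kPa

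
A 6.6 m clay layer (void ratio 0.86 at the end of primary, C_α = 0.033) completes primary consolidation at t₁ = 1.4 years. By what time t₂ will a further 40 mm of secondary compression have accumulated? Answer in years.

S_s = C_α·H/(1+e_p)·log₁₀(t₂/t₁) ⇒ log₁₀(t₂/t₁) = S_s·(1+e_p)/(C_α·H).
log₁₀(t₂/t₁) = 0.04 × (1+0.86) / (0.033×6.6) = 0.3416
t₂ = t₁ × 10^0.3416 = 1.4 × 2.196 = 3.074 years

t₂ ≈ 3.07 years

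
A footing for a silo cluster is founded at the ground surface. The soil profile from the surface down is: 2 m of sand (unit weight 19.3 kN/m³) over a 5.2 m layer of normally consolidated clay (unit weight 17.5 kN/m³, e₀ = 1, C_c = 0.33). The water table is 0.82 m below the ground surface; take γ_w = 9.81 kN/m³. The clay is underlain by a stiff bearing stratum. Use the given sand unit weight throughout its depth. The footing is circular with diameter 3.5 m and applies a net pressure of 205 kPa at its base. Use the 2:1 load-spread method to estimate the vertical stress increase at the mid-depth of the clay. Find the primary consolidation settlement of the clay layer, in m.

S_c ≈ 0.222 m

Mid-depth of clay below the ground surface: z = 2 + 5.2/2 = 4.6 m.
Total vertical stress at mid-clay: σ_v = 19.3×2 + 17.5×2.6 = 84.1 kPa.
Pore pressure: u = 9.81×(4.6 − 0.82) = 37.082 kPa.
Initial effective stress: σ'_0 = σ_v − u = 84.1 − 37.082 = 47.018 kPa.
Stress increase at mid-clay by the 2:1 spreading method:
Δσ ≈ qD²/(D+z)² = 205×3.5²/(3.5+4.6)² = 38.275 kPa
Final effective stress: σ'_f = σ'_0 + Δσ = 47.018 + 38.275 = 85.293 kPa.
Normally consolidated clay, so the full stress increment lies on the virgin compression line:
S_c = C_c·H/(1+e₀)·log₁₀(σ'_f/σ'_0) = 0.33×5.2/(1+1)×log₁₀(85.293/47.018)
    = 0.858 × 0.25865 = 0.2219 m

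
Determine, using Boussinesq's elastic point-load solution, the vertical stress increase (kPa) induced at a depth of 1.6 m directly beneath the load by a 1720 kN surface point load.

Boussinesq vertical stress below a point load on an elastic half-space:
Δσ_z = 3P/(2πz²) · [1 + (r/z)²]^(−5/2)
r/z = 0/1.6 = 0; [1+(r/z)²]^(−5/2) = 1.
Δσ_z = 3×1720/(2π×1.6²) × 1 = 320.8 × 1 = 320.8 kPa

Δσ_z ≈ 321 kPa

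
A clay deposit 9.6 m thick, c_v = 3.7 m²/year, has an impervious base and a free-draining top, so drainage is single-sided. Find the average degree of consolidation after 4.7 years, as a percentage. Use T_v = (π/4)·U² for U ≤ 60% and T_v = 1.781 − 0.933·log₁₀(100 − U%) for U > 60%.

U ≈ 49 %

Drainage path length: H_d = H = 9.6 m (single drainage).
T_v = c_v·t/H_d² = 3.7×4.7/9.6² = 0.18869.
T_v = 0.18869 corresponds to the U ≤ 60% branch:
U = √(4T_v/π) = 0.4902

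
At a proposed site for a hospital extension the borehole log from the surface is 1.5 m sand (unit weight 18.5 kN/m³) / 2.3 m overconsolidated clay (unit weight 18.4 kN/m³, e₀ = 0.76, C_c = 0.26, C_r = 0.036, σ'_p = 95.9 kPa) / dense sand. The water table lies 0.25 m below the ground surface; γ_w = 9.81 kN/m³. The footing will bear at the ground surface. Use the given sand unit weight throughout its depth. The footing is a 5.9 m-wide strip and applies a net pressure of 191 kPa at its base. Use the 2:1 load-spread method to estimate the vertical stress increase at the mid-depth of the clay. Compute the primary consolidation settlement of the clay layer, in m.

Mid-depth of clay below the ground surface: z = 1.5 + 2.3/2 = 2.65 m.
Total vertical stress at mid-clay: σ_v = 18.5×1.5 + 18.4×1.15 = 48.91 kPa.
Pore pressure: u = 9.81×(2.65 − 0.25) = 23.544 kPa.
Initial effective stress: σ'_0 = σ_v − u = 48.91 − 23.544 = 25.366 kPa.
Stress increase at mid-clay by the 2:1 spreading method:
Δσ = qB/(B+z) = 191×5.9/(5.9+2.65) = 131.8 kPa
Final effective stress: σ'_f = 25.366 + 131.8 = 157.17 kPa.
σ'_f = 157.17 > σ'_p = 95.9 kPa, so the stress path crosses the preconsolidation pressure — recompression up to σ'_p, then virgin compression beyond:
S_c = H/(1+e₀)·[C_r·log₁₀(σ'_p/σ'_0) + C_c·log₁₀(σ'_f/σ'_p)]
    = 2.3/1.76 × [0.036×log₁₀(95.9/25.366) + 0.26×log₁₀(157.17/95.9)]
    = 1.3068 × [0.020792 + 0.055783] = 0.1001 m

S_c ≈ 0.1 m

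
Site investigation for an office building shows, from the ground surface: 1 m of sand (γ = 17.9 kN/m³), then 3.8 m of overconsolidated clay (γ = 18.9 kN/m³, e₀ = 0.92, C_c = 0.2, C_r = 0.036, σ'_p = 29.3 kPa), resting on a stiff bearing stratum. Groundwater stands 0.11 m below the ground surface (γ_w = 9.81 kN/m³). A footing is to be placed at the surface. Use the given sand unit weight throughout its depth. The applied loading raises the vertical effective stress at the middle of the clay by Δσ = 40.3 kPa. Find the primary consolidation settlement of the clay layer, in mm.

S_c ≈ 145 mm

Mid-depth of clay below the ground surface: z = 1 + 3.8/2 = 2.9 m.
Total vertical stress at mid-clay: σ_v = 17.9×1 + 18.9×1.9 = 53.81 kPa.
Pore pressure: u = 9.81×(2.9 − 0.11) = 27.37 kPa.
Initial effective stress: σ'_0 = σ_v − u = 53.81 − 27.37 = 26.44 kPa.
Final effective stress: σ'_f = 26.44 + 40.3 = 66.74 kPa.
σ'_f = 66.74 > σ'_p = 29.3 kPa, so the stress path crosses the preconsolidation pressure — recompression up to σ'_p, then virgin compression beyond:
S_c = H/(1+e₀)·[C_r·log₁₀(σ'_p/σ'_0) + C_c·log₁₀(σ'_f/σ'_p)]
    = 3.8/1.92 × [0.036×log₁₀(29.3/26.44) + 0.2×log₁₀(66.74/29.3)]
    = 1.9792 × [0.0016058 + 0.071504] = 0.1447 m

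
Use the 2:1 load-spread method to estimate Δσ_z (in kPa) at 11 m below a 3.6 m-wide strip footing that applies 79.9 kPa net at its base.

By the 2:1 method the load spreads at 1 horizontal : 2 vertical, so at depth z the loaded area has grown by z in each plan dimension:
Δσ = qB/(B+z) = 79.9×3.6/(3.6+11) = 19.701 kPa

Δσ_z ≈ 19.7 kPa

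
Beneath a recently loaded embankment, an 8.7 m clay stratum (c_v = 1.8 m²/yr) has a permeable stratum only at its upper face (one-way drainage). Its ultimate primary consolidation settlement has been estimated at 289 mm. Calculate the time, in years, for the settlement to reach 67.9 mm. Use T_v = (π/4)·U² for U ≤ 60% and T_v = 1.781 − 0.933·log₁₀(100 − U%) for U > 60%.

t ≈ 1.82 years

Drainage path length: H_d = H = 8.7 m (single drainage).
U = S(t)/S_ult = 67.9/289 = 0.2349.
U ≤ 60%: T_v = (π/4)·U² = (π/4)×0.23495² = 0.043354.
t = T_v·H_d²/c_v = 0.043354×8.7²/1.8 = 1.823 years.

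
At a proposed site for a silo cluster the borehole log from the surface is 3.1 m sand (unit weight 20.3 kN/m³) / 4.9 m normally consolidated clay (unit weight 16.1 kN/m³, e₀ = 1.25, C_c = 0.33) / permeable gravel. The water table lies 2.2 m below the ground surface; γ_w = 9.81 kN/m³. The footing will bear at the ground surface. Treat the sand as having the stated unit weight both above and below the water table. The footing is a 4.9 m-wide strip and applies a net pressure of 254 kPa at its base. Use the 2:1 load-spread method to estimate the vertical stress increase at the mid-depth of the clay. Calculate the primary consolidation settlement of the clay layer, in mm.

S_c ≈ 312 mm

Mid-depth of clay below the ground surface: z = 3.1 + 4.9/2 = 5.55 m.
Total vertical stress at mid-clay: σ_v = 20.3×3.1 + 16.1×2.45 = 102.38 kPa.
Pore pressure: u = 9.81×(5.55 − 2.2) = 32.864 kPa.
Initial effective stress: σ'_0 = σ_v − u = 102.38 − 32.864 = 69.516 kPa.
Stress increase at mid-clay by the 2:1 spreading method:
Δσ = qB/(B+z) = 254×4.9/(4.9+5.55) = 119.1 kPa
Final effective stress: σ'_f = σ'_0 + Δσ = 69.516 + 119.1 = 188.62 kPa.
Normally consolidated clay, so the full stress increment lies on the virgin compression line:
S_c = C_c·H/(1+e₀)·log₁₀(σ'_f/σ'_0) = 0.33×4.9/(1+1.25)×log₁₀(188.62/69.516)
    = 0.71867 × 0.4335 = 0.3115 m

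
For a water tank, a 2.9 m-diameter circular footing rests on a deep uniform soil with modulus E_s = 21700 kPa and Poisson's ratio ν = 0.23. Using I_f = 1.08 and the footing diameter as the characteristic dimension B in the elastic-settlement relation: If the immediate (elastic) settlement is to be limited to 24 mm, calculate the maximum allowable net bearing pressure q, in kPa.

S_e = q·B·(1−ν²)/E_s · I_f  ⇒  q = S_e·E_s / (B·(1−ν²)·I_f).
q = 0.024 × 21700 / (2.9 × 0.9471 × 1.08) = 175.6 kPa

q ≈ 176 kPa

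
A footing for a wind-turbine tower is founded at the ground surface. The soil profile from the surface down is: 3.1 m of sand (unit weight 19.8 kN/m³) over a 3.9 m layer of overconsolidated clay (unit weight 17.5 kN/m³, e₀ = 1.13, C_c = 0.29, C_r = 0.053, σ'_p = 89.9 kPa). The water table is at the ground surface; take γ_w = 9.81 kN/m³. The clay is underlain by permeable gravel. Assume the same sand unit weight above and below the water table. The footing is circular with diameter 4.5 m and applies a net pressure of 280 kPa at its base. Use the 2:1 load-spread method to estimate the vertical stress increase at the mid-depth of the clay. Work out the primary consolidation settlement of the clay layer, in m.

Mid-depth of clay below the ground surface: z = 3.1 + 3.9/2 = 5.05 m.
Total vertical stress at mid-clay: σ_v = 19.8×3.1 + 17.5×1.95 = 95.505 kPa.
Pore pressure: u = 9.81×(5.05 − 0) = 49.541 kPa.
Initial effective stress: σ'_0 = σ_v − u = 95.505 − 49.541 = 45.964 kPa.
Stress increase at mid-clay by the 2:1 spreading method:
Δσ ≈ qD²/(D+z)² = 280×4.5²/(4.5+5.05)² = 62.169 kPa
Final effective stress: σ'_f = 45.964 + 62.169 = 108.13 kPa.
σ'_f = 108.13 > σ'_p = 89.9 kPa, so the stress path crosses the preconsolidation pressure — recompression up to σ'_p, then virgin compression beyond:
S_c = H/(1+e₀)·[C_r·log₁₀(σ'_p/σ'_0) + C_c·log₁₀(σ'_f/σ'_p)]
    = 3.9/2.13 × [0.053×log₁₀(89.9/45.964) + 0.29×log₁₀(108.13/89.9)]
    = 1.831 × [0.015441 + 0.023254] = 0.07085 m

S_c ≈ 0.0709 m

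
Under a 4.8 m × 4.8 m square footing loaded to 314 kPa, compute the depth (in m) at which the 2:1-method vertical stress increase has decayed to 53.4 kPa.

2:1 spreading — at depth z the loaded area has grown by z in each plan dimension:
qB²/(B+z)² = Δσ_z ⇒ z = B(√(q/Δσ_z) − 1) = 4.8×(√(314/53.4) − 1) = 6.84 m

z ≈ 6.84 m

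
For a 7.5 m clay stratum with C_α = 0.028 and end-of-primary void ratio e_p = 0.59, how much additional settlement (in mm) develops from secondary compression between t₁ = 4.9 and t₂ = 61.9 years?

S_s ≈ 145 mm

Secondary compression: S_s = C_α·H/(1+e_p)·log₁₀(t₂/t₁)
S_s = 0.028×7.5/(1+0.59)×log₁₀(61.9/4.9)
    = 0.1321 × 1.101 = 0.1455 m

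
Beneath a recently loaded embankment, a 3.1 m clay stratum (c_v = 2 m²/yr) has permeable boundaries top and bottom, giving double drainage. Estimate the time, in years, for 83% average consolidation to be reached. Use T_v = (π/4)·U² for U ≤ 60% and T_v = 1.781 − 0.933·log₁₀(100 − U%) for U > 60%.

Drainage path length: H_d = H/2 = 1.55 m (double drainage).
U > 60%: T_v = 1.781 − 0.933·log₁₀(100 − 83) = 0.63299.
t = T_v·H_d²/c_v = 0.63299×1.55²/2 = 0.7604 years.

t ≈ 0.76 years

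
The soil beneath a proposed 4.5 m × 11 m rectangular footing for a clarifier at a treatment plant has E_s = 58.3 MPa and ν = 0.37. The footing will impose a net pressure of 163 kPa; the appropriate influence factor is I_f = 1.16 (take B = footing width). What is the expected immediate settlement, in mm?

S_e ≈ 12.6 mm

Immediate (elastic) settlement: S_e = q·B·(1−ν²)/E_s · I_f.
E_s = 58.3 MPa = 58300 kPa.
S_e = 163 × 4.5 × (1 − 0.37²) / 58300 × 1.16
    = 163 × 4.5 × 0.8631 / 58300 × 1.16
    = 0.0126 m = 12.6 mm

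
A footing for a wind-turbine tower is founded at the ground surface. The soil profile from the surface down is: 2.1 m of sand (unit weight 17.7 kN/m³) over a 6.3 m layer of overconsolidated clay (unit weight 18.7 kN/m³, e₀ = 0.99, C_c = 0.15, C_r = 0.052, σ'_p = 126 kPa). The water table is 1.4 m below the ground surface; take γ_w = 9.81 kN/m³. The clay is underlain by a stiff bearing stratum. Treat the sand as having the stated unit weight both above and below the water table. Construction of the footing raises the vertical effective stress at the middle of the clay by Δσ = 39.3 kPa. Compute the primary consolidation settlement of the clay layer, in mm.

S_c ≈ 36.8 mm

Mid-depth of clay below the ground surface: z = 2.1 + 6.3/2 = 5.25 m.
Total vertical stress at mid-clay: σ_v = 17.7×2.1 + 18.7×3.15 = 96.075 kPa.
Pore pressure: u = 9.81×(5.25 − 1.4) = 37.769 kPa.
Initial effective stress: σ'_0 = σ_v − u = 96.075 − 37.769 = 58.306 kPa.
Final effective stress: σ'_f = 58.306 + 39.3 = 97.606 kPa.
σ'_f = 97.606 ≤ σ'_p = 126 kPa, so the clay remains overconsolidated and only the recompression index applies:
S_c = C_r·H/(1+e₀)·log₁₀(σ'_f/σ'_0) = 0.052×6.3/1.99×log₁₀(97.606/58.306)
    = 0.16462 × 0.22376 = 0.03684 m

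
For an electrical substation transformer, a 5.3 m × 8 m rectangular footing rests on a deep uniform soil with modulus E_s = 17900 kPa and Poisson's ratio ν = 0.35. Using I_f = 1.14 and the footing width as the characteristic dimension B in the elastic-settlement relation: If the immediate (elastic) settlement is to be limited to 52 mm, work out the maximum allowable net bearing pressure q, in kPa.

S_e = q·B·(1−ν²)/E_s · I_f  ⇒  q = S_e·E_s / (B·(1−ν²)·I_f).
q = 0.052 × 17900 / (5.3 × 0.8775 × 1.14) = 175.6 kPa

q ≈ 176 kPa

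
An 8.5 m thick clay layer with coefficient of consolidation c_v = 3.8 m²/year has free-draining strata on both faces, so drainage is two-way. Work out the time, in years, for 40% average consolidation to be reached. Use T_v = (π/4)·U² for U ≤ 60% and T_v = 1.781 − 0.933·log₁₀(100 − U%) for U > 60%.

Drainage path length: H_d = H/2 = 4.25 m (double drainage).
U ≤ 60%: T_v = (π/4)·U² = (π/4)×0.4² = 0.12566.
t = T_v·H_d²/c_v = 0.12566×4.25²/3.8 = 0.5973 years.

t ≈ 0.597 years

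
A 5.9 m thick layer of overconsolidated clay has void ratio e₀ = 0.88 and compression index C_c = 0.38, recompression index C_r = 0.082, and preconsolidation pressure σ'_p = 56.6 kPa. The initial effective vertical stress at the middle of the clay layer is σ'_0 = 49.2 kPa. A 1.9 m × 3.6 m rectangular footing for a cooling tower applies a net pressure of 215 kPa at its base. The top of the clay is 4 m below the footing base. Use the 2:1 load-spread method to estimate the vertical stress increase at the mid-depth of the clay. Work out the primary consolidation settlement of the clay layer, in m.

S_c ≈ 0.0869 m

Mid-depth of clay below the footing base: z = 4 + 5.9/2 = 6.95 m.
Stress increase at mid-clay by the 2:1 spreading method:
Δσ = qBL/((B+z)(L+z)) = 215×1.9×3.6/((1.9+6.95)(3.6+6.95)) = 15.751 kPa
Final effective stress: σ'_f = 49.2 + 15.751 = 64.951 kPa.
σ'_f = 64.951 > σ'_p = 56.6 kPa, so the stress path crosses the preconsolidation pressure — recompression up to σ'_p, then virgin compression beyond:
S_c = H/(1+e₀)·[C_r·log₁₀(σ'_p/σ'_0) + C_c·log₁₀(σ'_f/σ'_p)]
    = 5.9/1.88 × [0.082×log₁₀(56.6/49.2) + 0.38×log₁₀(64.951/56.6)]
    = 3.1383 × [0.0049898 + 0.022712] = 0.08694 m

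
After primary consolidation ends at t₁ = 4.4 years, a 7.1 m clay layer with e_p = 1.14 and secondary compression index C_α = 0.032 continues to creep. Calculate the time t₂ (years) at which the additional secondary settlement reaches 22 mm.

t₂ ≈ 7.09 years

S_s = C_α·H/(1+e_p)·log₁₀(t₂/t₁) ⇒ log₁₀(t₂/t₁) = S_s·(1+e_p)/(C_α·H).
log₁₀(t₂/t₁) = 0.022 × (1+1.14) / (0.032×7.1) = 0.2072
t₂ = t₁ × 10^0.2072 = 4.4 × 1.611 = 7.09 years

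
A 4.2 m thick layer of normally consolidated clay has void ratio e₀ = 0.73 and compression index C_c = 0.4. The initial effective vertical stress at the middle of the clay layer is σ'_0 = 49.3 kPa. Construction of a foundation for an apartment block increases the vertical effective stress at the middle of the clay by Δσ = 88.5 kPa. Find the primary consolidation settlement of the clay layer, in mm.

Final effective stress: σ'_f = σ'_0 + Δσ = 49.3 + 88.5 = 137.8 kPa.
Normally consolidated clay, so the full stress increment lies on the virgin compression line:
S_c = C_c·H/(1+e₀)·log₁₀(σ'_f/σ'_0) = 0.4×4.2/(1+0.73)×log₁₀(137.8/49.3)
    = 0.9711 × 0.4464 = 0.4335 m

S_c ≈ 433 mm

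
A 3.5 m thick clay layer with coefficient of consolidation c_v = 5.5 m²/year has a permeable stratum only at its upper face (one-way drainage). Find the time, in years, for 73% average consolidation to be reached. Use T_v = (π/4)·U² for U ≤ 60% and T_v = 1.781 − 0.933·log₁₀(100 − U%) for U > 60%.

t ≈ 0.992 years

Drainage path length: H_d = H = 3.5 m (single drainage).
U > 60%: T_v = 1.781 − 0.933·log₁₀(100 − 73) = 0.44554.
t = T_v·H_d²/c_v = 0.44554×3.5²/5.5 = 0.9923 years.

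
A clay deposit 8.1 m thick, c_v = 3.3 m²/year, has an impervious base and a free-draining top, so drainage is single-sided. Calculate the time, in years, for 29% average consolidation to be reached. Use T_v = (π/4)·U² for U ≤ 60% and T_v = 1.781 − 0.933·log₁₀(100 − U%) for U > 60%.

Drainage path length: H_d = H = 8.1 m (single drainage).
U ≤ 60%: T_v = (π/4)·U² = (π/4)×0.29² = 0.066052.
t = T_v·H_d²/c_v = 0.066052×8.1²/3.3 = 1.313 years.

t ≈ 1.31 years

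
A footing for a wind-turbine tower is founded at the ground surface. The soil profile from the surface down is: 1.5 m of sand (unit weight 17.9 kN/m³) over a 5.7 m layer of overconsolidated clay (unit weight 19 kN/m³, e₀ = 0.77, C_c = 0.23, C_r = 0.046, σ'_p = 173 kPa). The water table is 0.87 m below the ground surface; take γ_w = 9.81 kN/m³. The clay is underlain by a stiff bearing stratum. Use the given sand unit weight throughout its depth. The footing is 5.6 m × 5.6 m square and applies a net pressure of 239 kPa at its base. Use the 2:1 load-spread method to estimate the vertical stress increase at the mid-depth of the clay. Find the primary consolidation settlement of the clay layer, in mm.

S_c ≈ 61.9 mm

Mid-depth of clay below the ground surface: z = 1.5 + 5.7/2 = 4.35 m.
Total vertical stress at mid-clay: σ_v = 17.9×1.5 + 19×2.85 = 81 kPa.
Pore pressure: u = 9.81×(4.35 − 0.87) = 34.139 kPa.
Initial effective stress: σ'_0 = σ_v − u = 81 − 34.139 = 46.861 kPa.
Stress increase at mid-clay by the 2:1 spreading method:
Δσ = qBL/((B+z)(L+z)) = 239×5.6×5.6/((5.6+4.35)(5.6+4.35)) = 75.706 kPa
Final effective stress: σ'_f = 46.861 + 75.706 = 122.57 kPa.
σ'_f = 122.57 ≤ σ'_p = 173 kPa, so the clay remains overconsolidated and only the recompression index applies:
S_c = C_r·H/(1+e₀)·log₁₀(σ'_f/σ'_0) = 0.046×5.7/1.77×log₁₀(122.57/46.861)
    = 0.14813 × 0.41757 = 0.06186 m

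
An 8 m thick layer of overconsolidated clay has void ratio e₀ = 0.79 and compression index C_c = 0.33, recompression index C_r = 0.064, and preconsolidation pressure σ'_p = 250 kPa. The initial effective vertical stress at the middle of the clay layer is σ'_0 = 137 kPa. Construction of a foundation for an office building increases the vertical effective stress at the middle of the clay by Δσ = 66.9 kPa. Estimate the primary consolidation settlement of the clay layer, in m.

Final effective stress: σ'_f = 137 + 66.9 = 203.9 kPa.
σ'_f = 203.9 ≤ σ'_p = 250 kPa, so the clay remains overconsolidated and only the recompression index applies:
S_c = C_r·H/(1+e₀)·log₁₀(σ'_f/σ'_0) = 0.064×8/1.79×log₁₀(203.9/137)
    = 0.28604 × 0.1727 = 0.0494 m

S_c ≈ 0.0494 m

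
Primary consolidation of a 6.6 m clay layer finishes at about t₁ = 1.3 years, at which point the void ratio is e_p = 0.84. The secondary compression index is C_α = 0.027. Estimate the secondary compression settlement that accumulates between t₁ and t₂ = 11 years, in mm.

S_s ≈ 89.8 mm

Secondary compression: S_s = C_α·H/(1+e_p)·log₁₀(t₂/t₁)
S_s = 0.027×6.6/(1+0.84)×log₁₀(11/1.3)
    = 0.09685 × 0.9274 = 0.08982 m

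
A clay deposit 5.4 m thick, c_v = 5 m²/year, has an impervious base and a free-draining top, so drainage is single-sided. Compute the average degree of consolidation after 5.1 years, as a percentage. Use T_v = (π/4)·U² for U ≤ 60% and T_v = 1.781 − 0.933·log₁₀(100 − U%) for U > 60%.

U ≈ 90.6 %

Drainage path length: H_d = H = 5.4 m (single drainage).
T_v = c_v·t/H_d² = 5×5.1/5.4² = 0.87449.
T_v = 0.87449 corresponds to the U > 60% branch:
U = 1 − 10^((1.781 − T_v)/0.933)/100 = 0.9063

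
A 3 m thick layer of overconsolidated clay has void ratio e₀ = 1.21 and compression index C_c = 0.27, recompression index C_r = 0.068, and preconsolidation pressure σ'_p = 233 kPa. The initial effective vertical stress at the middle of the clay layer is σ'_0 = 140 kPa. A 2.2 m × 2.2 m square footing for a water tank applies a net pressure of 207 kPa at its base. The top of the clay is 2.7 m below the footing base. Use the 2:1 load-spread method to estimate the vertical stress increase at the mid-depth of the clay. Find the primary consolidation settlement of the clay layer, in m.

Mid-depth of clay below the footing base: z = 2.7 + 3/2 = 4.2 m.
Stress increase at mid-clay by the 2:1 spreading method:
Δσ = qBL/((B+z)(L+z)) = 207×2.2×2.2/((2.2+4.2)(2.2+4.2)) = 24.46 kPa
Final effective stress: σ'_f = 140 + 24.46 = 164.46 kPa.
σ'_f = 164.46 ≤ σ'_p = 233 kPa, so the clay remains overconsolidated and only the recompression index applies:
S_c = C_r·H/(1+e₀)·log₁₀(σ'_f/σ'_0) = 0.068×3/2.21×log₁₀(164.46/140)
    = 0.09231 × 0.069932 = 0.006455 m

S_c ≈ 0.00646 m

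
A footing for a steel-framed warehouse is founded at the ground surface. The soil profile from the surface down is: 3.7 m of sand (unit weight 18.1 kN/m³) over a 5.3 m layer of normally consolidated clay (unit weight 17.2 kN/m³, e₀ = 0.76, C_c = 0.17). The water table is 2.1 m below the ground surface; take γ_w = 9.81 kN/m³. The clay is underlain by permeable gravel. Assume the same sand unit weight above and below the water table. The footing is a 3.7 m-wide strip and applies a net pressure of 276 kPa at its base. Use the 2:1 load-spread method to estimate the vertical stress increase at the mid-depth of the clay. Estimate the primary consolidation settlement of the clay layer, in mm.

Mid-depth of clay below the ground surface: z = 3.7 + 5.3/2 = 6.35 m.
Total vertical stress at mid-clay: σ_v = 18.1×3.7 + 17.2×2.65 = 112.55 kPa.
Pore pressure: u = 9.81×(6.35 − 2.1) = 41.693 kPa.
Initial effective stress: σ'_0 = σ_v − u = 112.55 − 41.693 = 70.857 kPa.
Stress increase at mid-clay by the 2:1 spreading method:
Δσ = qB/(B+z) = 276×3.7/(3.7+6.35) = 101.61 kPa
Final effective stress: σ'_f = σ'_0 + Δσ = 70.857 + 101.61 = 172.47 kPa.
Normally consolidated clay, so the full stress increment lies on the virgin compression line:
S_c = C_c·H/(1+e₀)·log₁₀(σ'_f/σ'_0) = 0.17×5.3/(1+0.76)×log₁₀(172.47/70.857)
    = 0.51193 × 0.38633 = 0.1978 m

S_c ≈ 198 mm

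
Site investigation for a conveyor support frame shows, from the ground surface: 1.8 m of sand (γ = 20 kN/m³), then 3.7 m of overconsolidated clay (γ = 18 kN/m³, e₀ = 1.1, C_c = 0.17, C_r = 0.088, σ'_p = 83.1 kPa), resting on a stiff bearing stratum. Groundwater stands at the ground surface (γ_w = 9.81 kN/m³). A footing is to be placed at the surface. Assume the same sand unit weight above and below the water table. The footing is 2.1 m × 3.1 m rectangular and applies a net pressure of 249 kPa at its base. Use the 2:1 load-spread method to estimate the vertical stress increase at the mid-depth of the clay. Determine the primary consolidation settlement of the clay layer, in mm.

S_c ≈ 54.5 mm

Mid-depth of clay below the ground surface: z = 1.8 + 3.7/2 = 3.65 m.
Total vertical stress at mid-clay: σ_v = 20×1.8 + 18×1.85 = 69.3 kPa.
Pore pressure: u = 9.81×(3.65 − 0) = 35.806 kPa.
Initial effective stress: σ'_0 = σ_v − u = 69.3 − 35.806 = 33.494 kPa.
Stress increase at mid-clay by the 2:1 spreading method:
Δσ = qBL/((B+z)(L+z)) = 249×2.1×3.1/((2.1+3.65)(3.1+3.65)) = 41.765 kPa
Final effective stress: σ'_f = 33.494 + 41.765 = 75.259 kPa.
σ'_f = 75.259 ≤ σ'_p = 83.1 kPa, so the clay remains overconsolidated and only the recompression index applies:
S_c = C_r·H/(1+e₀)·log₁₀(σ'_f/σ'_0) = 0.088×3.7/2.1×log₁₀(75.259/33.494)
    = 0.15505 × 0.35159 = 0.05451 m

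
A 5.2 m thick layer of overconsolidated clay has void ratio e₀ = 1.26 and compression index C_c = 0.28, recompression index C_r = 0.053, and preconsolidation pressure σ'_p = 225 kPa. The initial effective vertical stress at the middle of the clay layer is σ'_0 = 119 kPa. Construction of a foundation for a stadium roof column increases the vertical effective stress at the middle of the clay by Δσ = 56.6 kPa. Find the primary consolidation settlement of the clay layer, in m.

S_c ≈ 0.0206 m

Final effective stress: σ'_f = 119 + 56.6 = 175.6 kPa.
σ'_f = 175.6 ≤ σ'_p = 225 kPa, so the clay remains overconsolidated and only the recompression index applies:
S_c = C_r·H/(1+e₀)·log₁₀(σ'_f/σ'_0) = 0.053×5.2/2.26×log₁₀(175.6/119)
    = 0.12195 × 0.16898 = 0.02061 m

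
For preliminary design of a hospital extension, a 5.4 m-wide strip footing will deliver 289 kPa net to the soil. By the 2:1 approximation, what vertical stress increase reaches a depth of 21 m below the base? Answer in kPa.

Δσ_z ≈ 59.1 kPa

By the 2:1 method the load spreads at 1 horizontal : 2 vertical, so at depth z the loaded area has grown by z in each plan dimension:
Δσ = qB/(B+z) = 289×5.4/(5.4+21) = 59.114 kPa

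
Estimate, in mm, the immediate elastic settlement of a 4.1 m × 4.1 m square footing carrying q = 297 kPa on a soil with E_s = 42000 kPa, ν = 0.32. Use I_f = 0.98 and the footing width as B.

S_e ≈ 25.5 mm

Immediate (elastic) settlement: S_e = q·B·(1−ν²)/E_s · I_f.
S_e = 297 × 4.1 × (1 − 0.32²) / 42000 × 0.98
    = 297 × 4.1 × 0.8976 / 42000 × 0.98
    = 0.0255 m = 25.5 mm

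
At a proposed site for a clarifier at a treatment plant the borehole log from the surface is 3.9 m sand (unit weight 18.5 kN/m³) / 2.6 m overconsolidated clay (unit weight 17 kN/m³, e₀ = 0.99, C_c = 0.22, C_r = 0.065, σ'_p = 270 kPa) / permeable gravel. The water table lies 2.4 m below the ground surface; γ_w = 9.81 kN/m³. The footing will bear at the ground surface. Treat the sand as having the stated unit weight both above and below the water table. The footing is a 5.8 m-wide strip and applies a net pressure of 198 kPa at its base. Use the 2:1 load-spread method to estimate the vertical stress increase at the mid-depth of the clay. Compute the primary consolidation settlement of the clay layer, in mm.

S_c ≈ 34.7 mm

Mid-depth of clay below the ground surface: z = 3.9 + 2.6/2 = 5.2 m.
Total vertical stress at mid-clay: σ_v = 18.5×3.9 + 17×1.3 = 94.25 kPa.
Pore pressure: u = 9.81×(5.2 − 2.4) = 27.468 kPa.
Initial effective stress: σ'_0 = σ_v − u = 94.25 − 27.468 = 66.782 kPa.
Stress increase at mid-clay by the 2:1 spreading method:
Δσ = qB/(B+z) = 198×5.8/(5.8+5.2) = 104.4 kPa
Final effective stress: σ'_f = 66.782 + 104.4 = 171.18 kPa.
σ'_f = 171.18 ≤ σ'_p = 270 kPa, so the clay remains overconsolidated and only the recompression index applies:
S_c = C_r·H/(1+e₀)·log₁₀(σ'_f/σ'_0) = 0.065×2.6/1.99×log₁₀(171.18/66.782)
    = 0.084922 × 0.40879 = 0.03472 m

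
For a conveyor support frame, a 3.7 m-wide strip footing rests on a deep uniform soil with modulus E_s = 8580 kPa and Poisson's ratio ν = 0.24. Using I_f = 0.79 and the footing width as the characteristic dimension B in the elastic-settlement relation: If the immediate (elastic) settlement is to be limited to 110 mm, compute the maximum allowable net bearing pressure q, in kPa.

S_e = q·B·(1−ν²)/E_s · I_f  ⇒  q = S_e·E_s / (B·(1−ν²)·I_f).
q = 0.11 × 8580 / (3.7 × 0.9424 × 0.79) = 342.6 kPa

q ≈ 343 kPa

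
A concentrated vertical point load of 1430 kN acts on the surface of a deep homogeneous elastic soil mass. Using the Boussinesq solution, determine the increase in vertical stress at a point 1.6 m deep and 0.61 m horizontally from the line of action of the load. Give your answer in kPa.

Boussinesq vertical stress below a point load on an elastic half-space:
Δσ_z = 3P/(2πz²) · [1 + (r/z)²]^(−5/2)
r/z = 0.61/1.6 = 0.38125; [1+(r/z)²]^(−5/2) = 0.71228.
Δσ_z = 3×1430/(2π×1.6²) × 0.71228 = 266.71 × 0.71228 = 190 kPa

Δσ_z ≈ 190 kPa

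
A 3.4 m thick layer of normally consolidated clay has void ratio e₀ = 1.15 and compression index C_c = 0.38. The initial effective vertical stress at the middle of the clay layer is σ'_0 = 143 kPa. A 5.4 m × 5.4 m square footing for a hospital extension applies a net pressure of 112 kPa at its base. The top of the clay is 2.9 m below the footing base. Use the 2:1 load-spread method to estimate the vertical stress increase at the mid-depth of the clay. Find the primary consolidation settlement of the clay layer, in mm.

S_c ≈ 53.7 mm

Mid-depth of clay below the footing base: z = 2.9 + 3.4/2 = 4.6 m.
Stress increase at mid-clay by the 2:1 spreading method:
Δσ = qBL/((B+z)(L+z)) = 112×5.4×5.4/((5.4+4.6)(5.4+4.6)) = 32.659 kPa
Final effective stress: σ'_f = σ'_0 + Δσ = 143 + 32.659 = 175.66 kPa.
Normally consolidated clay, so the full stress increment lies on the virgin compression line:
S_c = C_c·H/(1+e₀)·log₁₀(σ'_f/σ'_0) = 0.38×3.4/(1+1.15)×log₁₀(175.66/143)
    = 0.60093 × 0.089337 = 0.05369 m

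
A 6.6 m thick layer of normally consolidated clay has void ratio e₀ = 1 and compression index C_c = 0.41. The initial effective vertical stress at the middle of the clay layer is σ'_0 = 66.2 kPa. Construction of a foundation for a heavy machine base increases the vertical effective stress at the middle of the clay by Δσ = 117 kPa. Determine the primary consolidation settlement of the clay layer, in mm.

Final effective stress: σ'_f = σ'_0 + Δσ = 66.2 + 117 = 183.2 kPa.
Normally consolidated clay, so the full stress increment lies on the virgin compression line:
S_c = C_c·H/(1+e₀)·log₁₀(σ'_f/σ'_0) = 0.41×6.6/(1+1)×log₁₀(183.2/66.2)
    = 1.353 × 0.44207 = 0.5981 m

S_c ≈ 598 mm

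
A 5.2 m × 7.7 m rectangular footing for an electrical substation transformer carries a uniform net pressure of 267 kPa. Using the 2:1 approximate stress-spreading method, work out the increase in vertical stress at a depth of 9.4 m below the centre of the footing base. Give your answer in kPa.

Δσ_z ≈ 42.8 kPa

By the 2:1 method the load spreads at 1 horizontal : 2 vertical, so at depth z the loaded area has grown by z in each plan dimension:
Δσ = qBL/((B+z)(L+z)) = 267×5.2×7.7/((5.2+9.4)(7.7+9.4)) = 42.821 kPa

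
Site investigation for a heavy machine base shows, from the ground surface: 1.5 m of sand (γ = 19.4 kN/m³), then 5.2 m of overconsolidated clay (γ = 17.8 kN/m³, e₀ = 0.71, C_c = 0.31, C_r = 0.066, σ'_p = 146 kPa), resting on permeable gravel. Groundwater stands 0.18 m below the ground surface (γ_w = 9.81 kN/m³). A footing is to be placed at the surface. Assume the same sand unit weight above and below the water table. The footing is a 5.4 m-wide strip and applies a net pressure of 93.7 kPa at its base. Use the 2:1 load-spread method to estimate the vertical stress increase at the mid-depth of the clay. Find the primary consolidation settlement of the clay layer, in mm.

S_c ≈ 77.8 mm

Mid-depth of clay below the ground surface: z = 1.5 + 5.2/2 = 4.1 m.
Total vertical stress at mid-clay: σ_v = 19.4×1.5 + 17.8×2.6 = 75.38 kPa.
Pore pressure: u = 9.81×(4.1 − 0.18) = 38.455 kPa.
Initial effective stress: σ'_0 = σ_v − u = 75.38 − 38.455 = 36.925 kPa.
Stress increase at mid-clay by the 2:1 spreading method:
Δσ = qB/(B+z) = 93.7×5.4/(5.4+4.1) = 53.261 kPa
Final effective stress: σ'_f = 36.925 + 53.261 = 90.186 kPa.
σ'_f = 90.186 ≤ σ'_p = 146 kPa, so the clay remains overconsolidated and only the recompression index applies:
S_c = C_r·H/(1+e₀)·log₁₀(σ'_f/σ'_0) = 0.066×5.2/1.71×log₁₀(90.186/36.925)
    = 0.2007 × 0.38782 = 0.07784 m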